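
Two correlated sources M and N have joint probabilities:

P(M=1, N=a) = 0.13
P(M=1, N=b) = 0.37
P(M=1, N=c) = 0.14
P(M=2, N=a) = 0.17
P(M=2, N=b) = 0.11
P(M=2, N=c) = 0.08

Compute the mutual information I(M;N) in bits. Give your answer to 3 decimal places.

0.066 bits

Marginals: p(M) = (0.6400, 0.3600), p(N) = (0.3000, 0.4800, 0.2200).
I(M;N) = H(M) + H(N) − H(M,N).
H(M) = 0.9427, H(N) = 1.5099, H(M,N) = 2.3869.
I(M;N) = 0.9427 + 1.5099 − 2.3869 = 0.066 bits.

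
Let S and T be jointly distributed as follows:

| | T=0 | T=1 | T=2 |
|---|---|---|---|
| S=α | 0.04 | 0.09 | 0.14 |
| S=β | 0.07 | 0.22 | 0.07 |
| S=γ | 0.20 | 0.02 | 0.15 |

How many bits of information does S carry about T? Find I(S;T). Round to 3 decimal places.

0.253 bits

Marginals: p(S) = (0.2700, 0.3600, 0.3700), p(T) = (0.3100, 0.3300, 0.3600).
I(S;T) = Σ p(x,y)·log₂[p(x,y)/(p(x)p(y))].
  (α,0): 0.04·log₂(0.4779) = -0.0426
  (α,1): 0.09·log₂(1.0101) = 0.0013
  (α,2): 0.14·log₂(1.4403) = 0.0737
  (β,0): 0.07·log₂(0.6272) = -0.0471
  (β,1): 0.22·log₂(1.8519) = 0.1956
  (β,2): 0.07·log₂(0.5401) = -0.0622
  (γ,0): 0.20·log₂(1.7437) = 0.1604
  (γ,1): 0.02·log₂(0.1638) = -0.0522
  (γ,2): 0.15·log₂(1.1261) = 0.0257
Sum = 0.253 bits.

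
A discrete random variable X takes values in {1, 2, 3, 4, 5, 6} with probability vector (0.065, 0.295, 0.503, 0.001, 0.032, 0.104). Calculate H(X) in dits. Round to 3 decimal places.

0.537 dits

H(X) = −Σ p·log₁₀ p.
  −(0.065)·log₁₀(0.065) = 0.0772
  −(0.295)·log₁₀(0.295) = 0.1564
  −(0.503)·log₁₀(0.503) = 0.1501
  −(0.001)·log₁₀(0.001) = 0.0030
  −(0.032)·log₁₀(0.032) = 0.0478
  −(0.104)·log₁₀(0.104) = 0.1022
Sum: 0.0772 + 0.1564 + 0.1501 + 0.0030 + 0.0478 + 0.1022 = 0.537 dits.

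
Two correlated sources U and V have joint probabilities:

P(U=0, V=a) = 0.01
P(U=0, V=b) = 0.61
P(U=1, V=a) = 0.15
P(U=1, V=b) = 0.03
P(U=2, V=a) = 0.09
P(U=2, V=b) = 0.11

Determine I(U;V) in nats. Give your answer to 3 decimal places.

Marginals: p(U) = (0.6200, 0.1800, 0.2000), p(V) = (0.2500, 0.7500).
I(U;V) = Σ p(x,y)·ln[p(x,y)/(p(x)p(y))].
  (0,a): 0.01·ln(0.0645) = -0.0274
  (0,b): 0.61·ln(1.3118) = 0.1656
  (1,a): 0.15·ln(3.3333) = 0.1806
  (1,b): 0.03·ln(0.2222) = -0.0451
  (2,a): 0.09·ln(1.8000) = 0.0529
  (2,b): 0.11·ln(0.7333) = -0.0341
Sum = 0.292 nats.

0.292 nats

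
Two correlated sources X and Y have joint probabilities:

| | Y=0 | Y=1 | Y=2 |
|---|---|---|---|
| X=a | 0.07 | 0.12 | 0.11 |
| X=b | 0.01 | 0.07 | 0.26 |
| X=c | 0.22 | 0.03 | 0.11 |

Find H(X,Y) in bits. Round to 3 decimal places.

H(X,Y) = −Σ p(x,y)·log₂ p(x,y) over all 9 cells.
  cell (a,0): −0.07·log₂0.07 = 0.2686
  cell (a,1): −0.12·log₂0.12 = 0.3671
  cell (a,2): −0.11·log₂0.11 = 0.3503
  cell (b,0): −0.01·log₂0.01 = 0.0664
  cell (b,1): −0.07·log₂0.07 = 0.2686
  cell (b,2): −0.26·log₂0.26 = 0.5053
  cell (c,0): −0.22·log₂0.22 = 0.4806
  cell (c,1): −0.03·log₂0.03 = 0.1518
  cell (c,2): −0.11·log₂0.11 = 0.3503
Sum = 2.809 bits.

2.809 bits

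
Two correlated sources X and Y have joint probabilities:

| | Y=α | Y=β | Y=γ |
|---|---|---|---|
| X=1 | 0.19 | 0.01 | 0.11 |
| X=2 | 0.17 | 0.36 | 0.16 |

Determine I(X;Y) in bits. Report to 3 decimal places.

0.204 bits

Marginals: p(X) = (0.3100, 0.6900), p(Y) = (0.3600, 0.3700, 0.2700).
I(X;Y) = H(X) + H(Y) − H(X,Y).
H(X) = 0.8932, H(Y) = 1.5714, H(X,Y) = 2.2602.
I(X;Y) = 0.8932 + 1.5714 − 2.2602 = 0.204 bits.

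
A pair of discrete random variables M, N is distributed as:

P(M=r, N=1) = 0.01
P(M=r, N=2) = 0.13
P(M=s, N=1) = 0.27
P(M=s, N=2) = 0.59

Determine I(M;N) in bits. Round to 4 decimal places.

Marginals: p(M) = (0.1400, 0.8600), p(N) = (0.2800, 0.7200).
I(M;N) = H(M) + H(N) − H(M,N).
H(M) = 0.5842, H(N) = 0.8555, H(M,N) = 1.4082.
I(M;N) = 0.5842 + 0.8555 − 1.4082 = 0.0315 bits.

0.0315 bits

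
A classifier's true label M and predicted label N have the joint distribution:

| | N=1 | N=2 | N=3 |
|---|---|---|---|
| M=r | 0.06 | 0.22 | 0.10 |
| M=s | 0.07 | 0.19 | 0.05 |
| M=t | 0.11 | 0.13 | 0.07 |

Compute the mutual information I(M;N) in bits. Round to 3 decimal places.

0.035 bits

Marginals: p(M) = (0.3800, 0.3100, 0.3100), p(N) = (0.2400, 0.5400, 0.2200).
I(M;N) = Σ p(x,y)·log₂[p(x,y)/(p(x)p(y))].
  (r,1): 0.06·log₂(0.6579) = -0.0362
  (r,2): 0.22·log₂(1.0721) = 0.0221
  (r,3): 0.10·log₂(1.1962) = 0.0258
  (s,1): 0.07·log₂(0.9409) = -0.0062
  (s,2): 0.19·log₂(1.1350) = 0.0347
  (s,3): 0.05·log₂(0.7331) = -0.0224
  (t,1): 0.11·log₂(1.4785) = 0.0621
  (t,2): 0.13·log₂(0.7766) = -0.0474
  (t,3): 0.07·log₂(1.0264) = 0.0026
Sum = 0.035 bits.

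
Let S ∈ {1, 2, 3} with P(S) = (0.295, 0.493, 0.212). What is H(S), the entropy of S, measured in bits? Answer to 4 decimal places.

1.4970 bits

H(S) = −Σ p·log₂ p.
  −(0.295)·log₂(0.295) = 0.51956
  −(0.493)·log₂(0.493) = 0.50303
  −(0.212)·log₂(0.212) = 0.47443
Sum: 0.51956 + 0.50303 + 0.47443 = 1.4970 bits.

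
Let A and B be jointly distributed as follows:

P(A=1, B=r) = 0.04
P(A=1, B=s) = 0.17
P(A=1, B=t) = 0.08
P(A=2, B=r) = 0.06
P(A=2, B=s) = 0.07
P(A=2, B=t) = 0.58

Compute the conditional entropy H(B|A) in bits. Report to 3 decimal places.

Chain rule: H(B|A) = H(A,B) − H(A).
Marginals: p(A) = (0.2900, 0.7100), p(B) = (0.1000, 0.2400, 0.6600).
H(A,B) = 1.8797 bits; H(A) = 0.8687 bits.
H(B|A) = 1.8797 − 0.8687 = 1.011 bits.

1.011 bits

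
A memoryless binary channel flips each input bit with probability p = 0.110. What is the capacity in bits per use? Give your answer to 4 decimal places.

0.5001 bits

Binary symmetric channel: C = 1 − h₂(ε) where h₂ is the binary entropy function.
h₂(0.110) = −0.110·log₂0.110 − 0.890·log₂0.890 = 0.4999.
C = 1 − 0.4999 = 0.5001 bits per channel use.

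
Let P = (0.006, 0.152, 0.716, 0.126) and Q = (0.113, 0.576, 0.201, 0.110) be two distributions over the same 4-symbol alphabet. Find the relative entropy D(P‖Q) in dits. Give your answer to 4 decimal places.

D(P‖Q) = Σ p·log₁₀(p/q).
  0.006·log₁₀(0.006/0.113) = -0.00765
  0.152·log₁₀(0.152/0.576) = -0.08794
  0.716·log₁₀(0.716/0.201) = 0.39503
  0.126·log₁₀(0.126/0.110) = 0.00743
D(P‖Q) = 0.3069 dits.

0.3069 dits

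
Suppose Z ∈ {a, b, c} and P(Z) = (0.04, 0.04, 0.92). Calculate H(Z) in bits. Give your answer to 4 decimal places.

0.4822 bits

H(Z) = −Σ p·log₂ p.
  −(0.04)·log₂(0.04) = 0.18575
  −(0.04)·log₂(0.04) = 0.18575
  −(0.92)·log₂(0.92) = 0.11067
Sum: 0.18575 + 0.18575 + 0.11067 = 0.4822 bits.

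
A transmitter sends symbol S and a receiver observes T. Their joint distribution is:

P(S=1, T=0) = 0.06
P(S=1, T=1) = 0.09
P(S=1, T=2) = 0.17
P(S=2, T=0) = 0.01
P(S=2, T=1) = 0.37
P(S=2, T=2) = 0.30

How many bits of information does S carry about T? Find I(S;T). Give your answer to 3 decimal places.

0.091 bits

Marginals: p(S) = (0.3200, 0.6800), p(T) = (0.0700, 0.4600, 0.4700).
I(S;T) = H(S) + H(T) − H(S,T).
H(S) = 0.9044, H(T) = 1.2958, H(S,T) = 2.1090.
I(S;T) = 0.9044 + 1.2958 − 2.1090 = 0.091 bits.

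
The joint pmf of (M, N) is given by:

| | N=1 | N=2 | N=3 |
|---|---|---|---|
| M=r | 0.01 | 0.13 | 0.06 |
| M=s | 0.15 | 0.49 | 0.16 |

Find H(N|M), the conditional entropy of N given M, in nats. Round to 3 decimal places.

Chain rule: H(N|M) = H(M,N) − H(M).
Marginals: p(M) = (0.2000, 0.8000), p(N) = (0.1600, 0.6200, 0.2200).
H(M,N) = 1.4074 nats; H(M) = 0.5004 nats.
H(N|M) = 1.4074 − 0.5004 = 0.907 nats.

0.907 nats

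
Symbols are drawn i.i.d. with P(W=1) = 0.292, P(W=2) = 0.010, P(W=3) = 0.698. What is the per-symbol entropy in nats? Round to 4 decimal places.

H(W) = −Σ p·ln p.
  −(0.292)·ln(0.292) = 0.35945
  −(0.010)·ln(0.010) = 0.04605
  −(0.698)·ln(0.698) = 0.25096
Sum: 0.35945 + 0.04605 + 0.25096 = 0.6565 nats.

0.6565 nats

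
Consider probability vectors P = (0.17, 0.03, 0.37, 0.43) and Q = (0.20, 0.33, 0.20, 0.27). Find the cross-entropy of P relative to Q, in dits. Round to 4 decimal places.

H(P,Q) = −Σ p·log₁₀ q.
  −0.17·log₁₀(0.20) = 0.11882
  −0.03·log₁₀(0.33) = 0.01444
  −0.37·log₁₀(0.20) = 0.25862
  −0.43·log₁₀(0.27) = 0.24451
H(P,Q) = 0.6364 dits.

0.6364 dits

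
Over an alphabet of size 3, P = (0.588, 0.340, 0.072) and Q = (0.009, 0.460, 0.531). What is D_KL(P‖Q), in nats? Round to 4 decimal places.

D(P‖Q) = Σ p·ln(p/q).
  0.588·ln(0.588/0.009) = 2.45755
  0.340·ln(0.340/0.460) = -0.10278
  0.072·ln(0.072/0.531) = -0.14386
D(P‖Q) = 2.2109 nats.

2.2109 nats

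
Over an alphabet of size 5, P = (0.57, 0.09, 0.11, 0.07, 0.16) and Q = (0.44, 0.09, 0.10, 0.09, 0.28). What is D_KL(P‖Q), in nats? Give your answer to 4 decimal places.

D(P‖Q) = Σ p·ln(p/q).
  0.57·ln(0.57/0.44) = 0.14755
  0.09·ln(0.09/0.09) = 0.00000
  0.11·ln(0.11/0.10) = 0.01048
  0.07·ln(0.07/0.09) = -0.01759
  0.16·ln(0.16/0.28) = -0.08954
D(P‖Q) = 0.0509 nats.

0.0509 nats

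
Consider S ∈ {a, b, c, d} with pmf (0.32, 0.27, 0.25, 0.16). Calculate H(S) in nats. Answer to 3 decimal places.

1.358 nats

H(S) = −Σ p·ln p.
  −(0.32)·ln(0.32) = 0.3646
  −(0.27)·ln(0.27) = 0.3535
  −(0.25)·ln(0.25) = 0.3466
  −(0.16)·ln(0.16) = 0.2932
Sum: 0.3646 + 0.3535 + 0.3466 + 0.2932 = 1.358 nats.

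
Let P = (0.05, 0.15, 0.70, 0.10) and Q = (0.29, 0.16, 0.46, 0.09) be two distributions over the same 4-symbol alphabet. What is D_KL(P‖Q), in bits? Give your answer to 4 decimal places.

0.2984 bits

D(P‖Q) = Σ p·log₂(p/q).
  0.05·log₂(0.05/0.29) = -0.12680
  0.15·log₂(0.15/0.16) = -0.01397
  0.70·log₂(0.70/0.46) = 0.42400
  0.10·log₂(0.10/0.09) = 0.01520
D(P‖Q) = 0.2984 bits.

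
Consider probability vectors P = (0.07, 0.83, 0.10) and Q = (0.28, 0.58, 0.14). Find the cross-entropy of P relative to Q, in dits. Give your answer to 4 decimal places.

H(P,Q) = −Σ p·log₁₀ q.
  −0.07·log₁₀(0.28) = 0.03870
  −0.83·log₁₀(0.58) = 0.19635
  −0.10·log₁₀(0.14) = 0.08539
H(P,Q) = 0.3204 dits.

0.3204 dits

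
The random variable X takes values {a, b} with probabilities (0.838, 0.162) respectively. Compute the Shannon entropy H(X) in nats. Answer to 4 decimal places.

0.4430 nats

H(X) = −Σ p·ln p.
  −(0.838)·ln(0.838) = 0.14811
  −(0.162)·ln(0.162) = 0.29487
Sum: 0.14811 + 0.29487 = 0.4430 nats.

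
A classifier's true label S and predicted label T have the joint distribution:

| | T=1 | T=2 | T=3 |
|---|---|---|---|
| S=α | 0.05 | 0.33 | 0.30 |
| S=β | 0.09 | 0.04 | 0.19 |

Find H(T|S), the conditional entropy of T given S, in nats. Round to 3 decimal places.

Chain rule: H(T|S) = H(S,T) − H(S).
Marginals: p(S) = (0.6800, 0.3200), p(T) = (0.1400, 0.3700, 0.4900).
H(S,T) = 1.5378 nats; H(S) = 0.6269 nats.
H(T|S) = 1.5378 − 0.6269 = 0.911 nats.

0.911 nats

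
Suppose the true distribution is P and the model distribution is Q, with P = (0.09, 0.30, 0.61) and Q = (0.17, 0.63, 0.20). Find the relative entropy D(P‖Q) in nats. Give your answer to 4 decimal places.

D(P‖Q) = Σ p·ln(p/q).
  0.09·ln(0.09/0.17) = -0.05724
  0.30·ln(0.30/0.63) = -0.22258
  0.61·ln(0.61/0.20) = 0.68024
D(P‖Q) = 0.4004 nats.

0.4004 nats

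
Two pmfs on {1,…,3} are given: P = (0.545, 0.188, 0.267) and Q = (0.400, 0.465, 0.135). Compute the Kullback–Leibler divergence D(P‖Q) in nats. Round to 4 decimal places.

0.1804 nats

D(P‖Q) = Σ p·ln(p/q).
  0.545·ln(0.545/0.400) = 0.16858
  0.188·ln(0.188/0.465) = -0.17025
  0.267·ln(0.267/0.135) = 0.18209
D(P‖Q) = 0.1804 nats.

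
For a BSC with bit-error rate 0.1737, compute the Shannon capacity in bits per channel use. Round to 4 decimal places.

0.3339 bits

Binary symmetric channel: C = 1 − h₂(ε) where h₂ is the binary entropy function.
h₂(0.1737) = −0.1737·log₂0.1737 − 0.8263·log₂0.8263 = 0.6661.
C = 1 − 0.6661 = 0.3339 bits per channel use.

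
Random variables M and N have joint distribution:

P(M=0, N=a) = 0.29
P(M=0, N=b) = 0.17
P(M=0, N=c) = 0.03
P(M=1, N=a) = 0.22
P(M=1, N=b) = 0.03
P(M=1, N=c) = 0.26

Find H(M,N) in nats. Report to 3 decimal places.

H(M,N) = −Σ p(x,y)·ln p(x,y) over all 6 cells.
  cell (0,a): −0.29·ln0.29 = 0.3590
  cell (0,b): −0.17·ln0.17 = 0.3012
  cell (0,c): −0.03·ln0.03 = 0.1052
  cell (1,a): −0.22·ln0.22 = 0.3331
  cell (1,b): −0.03·ln0.03 = 0.1052
  cell (1,c): −0.26·ln0.26 = 0.3502
Sum = 1.554 nats.

1.554 nats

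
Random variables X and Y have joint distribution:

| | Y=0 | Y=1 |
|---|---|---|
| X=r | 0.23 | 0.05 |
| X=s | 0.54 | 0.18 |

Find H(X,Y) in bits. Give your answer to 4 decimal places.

H(X,Y) = −Σ p(x,y)·log₂ p(x,y) over all 4 cells.
  cell (r,0): −0.23·log₂0.23 = 0.48767
  cell (r,1): −0.05·log₂0.05 = 0.21610
  cell (s,0): −0.54·log₂0.54 = 0.48004
  cell (s,1): −0.18·log₂0.18 = 0.44531
Sum = 1.6291 bits.

1.6291 bits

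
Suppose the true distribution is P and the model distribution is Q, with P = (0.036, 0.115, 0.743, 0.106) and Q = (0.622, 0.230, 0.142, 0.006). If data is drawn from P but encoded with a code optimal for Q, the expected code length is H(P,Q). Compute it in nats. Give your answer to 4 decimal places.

H(P,Q) = −Σ p·ln q.
  −0.036·ln(0.622) = 0.01709
  −0.115·ln(0.230) = 0.16901
  −0.743·ln(0.142) = 1.45028
  −0.106·ln(0.006) = 0.54230
H(P,Q) = 2.1787 nats.

2.1787 nats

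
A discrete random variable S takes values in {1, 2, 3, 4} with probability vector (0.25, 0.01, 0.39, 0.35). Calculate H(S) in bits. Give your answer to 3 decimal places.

H(S) = −Σ p·log₂ p.
  −(0.25)·log₂(0.25) = 0.5000
  −(0.01)·log₂(0.01) = 0.0664
  −(0.39)·log₂(0.39) = 0.5298
  −(0.35)·log₂(0.35) = 0.5301
Sum: 0.5000 + 0.0664 + 0.5298 + 0.5301 = 1.626 bits.

1.626 bits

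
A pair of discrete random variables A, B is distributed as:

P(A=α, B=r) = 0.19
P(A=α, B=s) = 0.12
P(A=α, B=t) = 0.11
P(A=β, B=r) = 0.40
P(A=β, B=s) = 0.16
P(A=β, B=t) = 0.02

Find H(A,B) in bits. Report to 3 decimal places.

2.237 bits

H(A,B) = −Σ p(x,y)·log₂ p(x,y) over all 6 cells.
  cell (α,r): −0.19·log₂0.19 = 0.4552
  cell (α,s): −0.12·log₂0.12 = 0.3671
  cell (α,t): −0.11·log₂0.11 = 0.3503
  cell (β,r): −0.40·log₂0.40 = 0.5288
  cell (β,s): −0.16·log₂0.16 = 0.4230
  cell (β,t): −0.02·log₂0.02 = 0.1129
Sum = 2.237 bits.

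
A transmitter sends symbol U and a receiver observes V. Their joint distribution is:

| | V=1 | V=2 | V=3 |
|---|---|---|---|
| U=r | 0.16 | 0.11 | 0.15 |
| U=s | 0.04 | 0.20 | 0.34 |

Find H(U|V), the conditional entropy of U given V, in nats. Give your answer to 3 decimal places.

0.604 nats

Marginals: p(U) = (0.4200, 0.5800), p(V) = (0.2000, 0.3100, 0.4900).
H(U|V) = Σ p(V) · H(U|V=·).
  V=1: p=0.2000, H(U|V=1) = 0.5004
  V=2: p=0.3100, H(U|V=2) = 0.6504
  V=3: p=0.4900, H(U|V=3) = 0.6160
Weighted sum = 0.604 nats.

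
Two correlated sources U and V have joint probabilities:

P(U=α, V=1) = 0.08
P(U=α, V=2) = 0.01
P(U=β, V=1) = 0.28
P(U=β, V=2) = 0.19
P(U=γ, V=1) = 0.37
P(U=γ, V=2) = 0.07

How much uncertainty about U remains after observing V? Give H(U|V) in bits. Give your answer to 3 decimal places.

Chain rule: H(U|V) = H(U,V) − H(V).
Marginals: p(U) = (0.0900, 0.4700, 0.4400), p(V) = (0.7300, 0.2700).
H(U,V) = 2.1267 bits; H(V) = 0.8415 bits.
H(U|V) = 2.1267 − 0.8415 = 1.285 bits.

1.285 bits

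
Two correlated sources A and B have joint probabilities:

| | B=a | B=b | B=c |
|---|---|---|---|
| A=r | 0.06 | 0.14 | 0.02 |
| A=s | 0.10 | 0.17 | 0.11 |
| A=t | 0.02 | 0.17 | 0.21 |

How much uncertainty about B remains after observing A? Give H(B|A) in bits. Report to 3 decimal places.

1.351 bits

Chain rule: H(B|A) = H(A,B) − H(A).
Marginals: p(A) = (0.2200, 0.3800, 0.4000), p(B) = (0.1800, 0.4800, 0.3400).
H(A,B) = 2.8909 bits; H(A) = 1.5398 bits.
H(B|A) = 2.8909 − 1.5398 = 1.351 bits.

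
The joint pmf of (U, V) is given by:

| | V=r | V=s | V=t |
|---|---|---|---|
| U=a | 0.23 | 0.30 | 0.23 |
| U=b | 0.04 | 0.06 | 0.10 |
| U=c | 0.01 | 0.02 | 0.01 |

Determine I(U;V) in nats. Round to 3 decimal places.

Marginals: p(U) = (0.7600, 0.2000, 0.0400), p(V) = (0.2800, 0.3800, 0.3400).
I(U;V) = Σ p(x,y)·ln[p(x,y)/(p(x)p(y))].
  (a,r): 0.23·ln(1.0808) = 0.0179
  (a,s): 0.30·ln(1.0388) = 0.0114
  (a,t): 0.23·ln(0.8901) = -0.0268
  (b,r): 0.04·ln(0.7143) = -0.0135
  (b,s): 0.06·ln(0.7895) = -0.0142
  (b,t): 0.10·ln(1.4706) = 0.0386
  (c,r): 0.01·ln(0.8929) = -0.0011
  (c,s): 0.02·ln(1.3158) = 0.0055
  (c,t): 0.01·ln(0.7353) = -0.0031
Sum = 0.015 nats.

0.015 nats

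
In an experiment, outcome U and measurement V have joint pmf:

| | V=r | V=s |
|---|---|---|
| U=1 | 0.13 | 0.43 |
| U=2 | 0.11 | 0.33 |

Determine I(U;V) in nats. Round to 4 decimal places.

0.0002 nats

Marginals: p(U) = (0.5600, 0.4400), p(V) = (0.2400, 0.7600).
I(U;V) = Σ p(x,y)·ln[p(x,y)/(p(x)p(y))].
  (1,r): 0.13·ln(0.9673) = -0.00433
  (1,s): 0.43·ln(1.0103) = 0.00442
  (2,r): 0.11·ln(1.0417) = 0.00449
  (2,s): 0.33·ln(0.9868) = -0.00437
Sum = 0.0002 nats.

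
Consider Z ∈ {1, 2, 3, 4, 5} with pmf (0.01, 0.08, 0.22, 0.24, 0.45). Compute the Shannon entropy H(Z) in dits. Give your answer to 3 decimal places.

H(Z) = −Σ p·log₁₀ p.
  −(0.01)·log₁₀(0.01) = 0.0200
  −(0.08)·log₁₀(0.08) = 0.0878
  −(0.22)·log₁₀(0.22) = 0.1447
  −(0.24)·log₁₀(0.24) = 0.1487
  −(0.45)·log₁₀(0.45) = 0.1561
Sum: 0.0200 + 0.0878 + 0.1447 + 0.1487 + 0.1561 = 0.557 dits.

0.557 dits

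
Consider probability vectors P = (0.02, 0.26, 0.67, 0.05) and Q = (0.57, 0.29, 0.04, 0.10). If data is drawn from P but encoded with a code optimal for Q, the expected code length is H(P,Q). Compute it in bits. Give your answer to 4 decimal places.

H(P,Q) = −Σ p·log₂ q.
  −0.02·log₂(0.57) = 0.01622
  −0.26·log₂(0.29) = 0.46433
  −0.67·log₂(0.04) = 3.11138
  −0.05·log₂(0.10) = 0.16610
H(P,Q) = 3.7580 bits.

3.7580 bits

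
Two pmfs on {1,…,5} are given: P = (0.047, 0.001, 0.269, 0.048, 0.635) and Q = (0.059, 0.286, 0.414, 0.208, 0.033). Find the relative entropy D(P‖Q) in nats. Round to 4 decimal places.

1.6751 nats

D(P‖Q) = Σ p·ln(p/q).
  0.047·ln(0.047/0.059) = -0.01069
  0.001·ln(0.001/0.286) = -0.00566
  0.269·ln(0.269/0.414) = -0.11598
  0.048·ln(0.048/0.208) = -0.07038
  0.635·ln(0.635/0.033) = 1.87777
D(P‖Q) = 1.6751 nats.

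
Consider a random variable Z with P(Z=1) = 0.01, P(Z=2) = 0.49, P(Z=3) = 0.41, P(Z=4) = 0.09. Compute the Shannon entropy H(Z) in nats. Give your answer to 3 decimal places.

H(Z) = −Σ p·ln p.
  −(0.01)·ln(0.01) = 0.0461
  −(0.49)·ln(0.49) = 0.3495
  −(0.41)·ln(0.41) = 0.3656
  −(0.09)·ln(0.09) = 0.2167
Sum: 0.0461 + 0.3495 + 0.3656 + 0.2167 = 0.978 nats.

0.978 nats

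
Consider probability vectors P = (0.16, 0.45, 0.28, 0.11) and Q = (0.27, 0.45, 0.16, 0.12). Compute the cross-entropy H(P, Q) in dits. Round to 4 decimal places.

0.5712 dits

H(P,Q) = −Σ p·log₁₀ q.
  −0.16·log₁₀(0.27) = 0.09098
  −0.45·log₁₀(0.45) = 0.15605
  −0.28·log₁₀(0.16) = 0.22285
  −0.11·log₁₀(0.12) = 0.10129
H(P,Q) = 0.5712 dits.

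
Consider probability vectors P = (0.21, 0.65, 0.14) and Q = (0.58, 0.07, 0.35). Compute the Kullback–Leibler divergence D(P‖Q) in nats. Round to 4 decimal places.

D(P‖Q) = Σ p·ln(p/q).
  0.21·ln(0.21/0.58) = -0.21334
  0.65·ln(0.65/0.07) = 1.44851
  0.14·ln(0.14/0.35) = -0.12828
D(P‖Q) = 1.1069 nats.

1.1069 nats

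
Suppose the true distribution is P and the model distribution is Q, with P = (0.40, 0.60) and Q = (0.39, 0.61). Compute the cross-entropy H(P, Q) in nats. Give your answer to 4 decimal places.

H(P,Q) = −Σ p·ln q.
  −0.40·ln(0.39) = 0.37664
  −0.60·ln(0.61) = 0.29658
H(P,Q) = 0.6732 nats.

0.6732 nats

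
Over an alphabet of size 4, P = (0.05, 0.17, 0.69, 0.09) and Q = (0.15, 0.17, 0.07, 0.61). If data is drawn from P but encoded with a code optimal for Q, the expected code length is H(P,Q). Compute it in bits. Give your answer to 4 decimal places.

3.2828 bits

H(P,Q) = −Σ p·log₂ q.
  −0.05·log₂(0.15) = 0.13685
  −0.17·log₂(0.17) = 0.43459
  −0.69·log₂(0.07) = 2.64719
  −0.09·log₂(0.61) = 0.06418
H(P,Q) = 3.2828 bits.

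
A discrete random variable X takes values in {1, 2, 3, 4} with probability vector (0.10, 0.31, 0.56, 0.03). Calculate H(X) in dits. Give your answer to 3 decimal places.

H(X) = −Σ p·log₁₀ p.
  −(0.10)·log₁₀(0.10) = 0.1000
  −(0.31)·log₁₀(0.31) = 0.1577
  −(0.56)·log₁₀(0.56) = 0.1410
  −(0.03)·log₁₀(0.03) = 0.0457
Sum: 0.1000 + 0.1577 + 0.1410 + 0.0457 = 0.444 dits.

0.444 dits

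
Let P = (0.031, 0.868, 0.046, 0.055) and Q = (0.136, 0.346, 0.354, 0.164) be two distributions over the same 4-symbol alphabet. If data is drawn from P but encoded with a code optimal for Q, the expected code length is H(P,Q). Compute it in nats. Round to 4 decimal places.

1.1303 nats

H(P,Q) = −Σ p·ln q.
  −0.031·ln(0.136) = 0.06185
  −0.868·ln(0.346) = 0.92122
  −0.046·ln(0.354) = 0.04777
  −0.055·ln(0.164) = 0.09943
H(P,Q) = 1.1303 nats.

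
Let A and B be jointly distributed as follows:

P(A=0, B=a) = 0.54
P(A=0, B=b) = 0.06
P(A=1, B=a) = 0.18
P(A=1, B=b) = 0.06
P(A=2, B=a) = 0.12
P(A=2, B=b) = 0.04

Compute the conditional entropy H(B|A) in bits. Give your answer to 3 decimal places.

Marginals: p(A) = (0.6000, 0.2400, 0.1600), p(B) = (0.8400, 0.1600).
H(B|A) = Σ p(A) · H(B|A=·).
  A=0: p=0.6000, H(B|A=0) = 0.4690
  A=1: p=0.2400, H(B|A=1) = 0.8113
  A=2: p=0.1600, H(B|A=2) = 0.8113
Weighted sum = 0.606 bits.

0.606 bits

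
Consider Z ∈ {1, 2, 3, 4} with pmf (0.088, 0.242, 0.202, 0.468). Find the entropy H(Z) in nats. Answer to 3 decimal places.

1.236 nats

H(Z) = −Σ p·ln p.
  −(0.088)·ln(0.088) = 0.2139
  −(0.242)·ln(0.242) = 0.3434
  −(0.202)·ln(0.202) = 0.3231
  −(0.468)·ln(0.468) = 0.3553
Sum: 0.2139 + 0.3434 + 0.3231 + 0.3553 = 1.236 nats.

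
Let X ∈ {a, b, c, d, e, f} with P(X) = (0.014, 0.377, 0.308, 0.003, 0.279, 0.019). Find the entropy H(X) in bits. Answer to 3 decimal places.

1.788 bits

H(X) = −Σ p·log₂ p.
  −(0.014)·log₂(0.014) = 0.0862
  −(0.377)·log₂(0.377) = 0.5306
  −(0.308)·log₂(0.308) = 0.5233
  −(0.003)·log₂(0.003) = 0.0251
  −(0.279)·log₂(0.279) = 0.5138
  −(0.019)·log₂(0.019) = 0.1086
Sum: 0.0862 + 0.5306 + 0.5233 + 0.0251 + 0.5138 + 0.1086 = 1.788 bits.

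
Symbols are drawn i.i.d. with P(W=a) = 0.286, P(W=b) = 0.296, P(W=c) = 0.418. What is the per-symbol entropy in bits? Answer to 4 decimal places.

1.5624 bits

H(W) = −Σ p·log₂ p.
  −(0.286)·log₂(0.286) = 0.51649
  −(0.296)·log₂(0.296) = 0.51987
  −(0.418)·log₂(0.418) = 0.52602
Sum: 0.51649 + 0.51987 + 0.52602 = 1.5624 bits.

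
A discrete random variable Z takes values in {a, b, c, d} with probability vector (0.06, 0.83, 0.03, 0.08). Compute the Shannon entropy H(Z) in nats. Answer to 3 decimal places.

H(Z) = −Σ p·ln p.
  −(0.06)·ln(0.06) = 0.1688
  −(0.83)·ln(0.83) = 0.1547
  −(0.03)·ln(0.03) = 0.1052
  −(0.08)·ln(0.08) = 0.2021
Sum: 0.1688 + 0.1547 + 0.1052 + 0.2021 = 0.631 nats.

0.631 nats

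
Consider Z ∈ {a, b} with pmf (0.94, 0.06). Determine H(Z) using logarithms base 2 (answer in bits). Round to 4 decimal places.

H(Z) = −Σ p·log₂ p.
  −(0.94)·log₂(0.94) = 0.08391
  −(0.06)·log₂(0.06) = 0.24353
Sum: 0.08391 + 0.24353 = 0.3274 bits.

0.3274 bits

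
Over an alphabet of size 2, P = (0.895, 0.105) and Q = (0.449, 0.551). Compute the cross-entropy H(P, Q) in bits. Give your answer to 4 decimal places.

1.1242 bits

H(P,Q) = −Σ p·log₂ q.
  −0.895·log₂(0.449) = 1.03392
  −0.105·log₂(0.551) = 0.09029
H(P,Q) = 1.1242 bits.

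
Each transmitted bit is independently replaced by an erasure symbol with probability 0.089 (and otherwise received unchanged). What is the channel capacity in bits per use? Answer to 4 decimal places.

0.9110 bits

Binary erasure channel: capacity C = 1 − ε.
C = 1 − 0.089 = 0.9110 bits per channel use.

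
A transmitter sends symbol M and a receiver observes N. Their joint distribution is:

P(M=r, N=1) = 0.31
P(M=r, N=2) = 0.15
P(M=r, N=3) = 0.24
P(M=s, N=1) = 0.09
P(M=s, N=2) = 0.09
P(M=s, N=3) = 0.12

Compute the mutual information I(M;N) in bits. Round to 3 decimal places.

Marginals: p(M) = (0.7000, 0.3000), p(N) = (0.4000, 0.2400, 0.3600).
I(M;N) = H(M) + H(N) − H(M,N).
H(M) = 0.8813, H(N) = 1.5535, H(M,N) = 2.4208.
I(M;N) = 0.8813 + 1.5535 − 2.4208 = 0.014 bits.

0.014 bits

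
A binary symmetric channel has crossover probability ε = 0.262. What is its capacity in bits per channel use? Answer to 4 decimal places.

Binary symmetric channel: C = 1 − h₂(ε) where h₂ is the binary entropy function.
h₂(0.262) = −0.262·log₂0.262 − 0.738·log₂0.738 = 0.8297.
C = 1 − 0.8297 = 0.1703 bits per channel use.

0.1703 bits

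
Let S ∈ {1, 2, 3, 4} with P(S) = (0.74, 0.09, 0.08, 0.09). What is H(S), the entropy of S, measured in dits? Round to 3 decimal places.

0.373 dits

H(S) = −Σ p·log₁₀ p.
  −(0.74)·log₁₀(0.74) = 0.0968
  −(0.09)·log₁₀(0.09) = 0.0941
  −(0.08)·log₁₀(0.08) = 0.0878
  −(0.09)·log₁₀(0.09) = 0.0941
Sum: 0.0968 + 0.0941 + 0.0878 + 0.0941 = 0.373 dits.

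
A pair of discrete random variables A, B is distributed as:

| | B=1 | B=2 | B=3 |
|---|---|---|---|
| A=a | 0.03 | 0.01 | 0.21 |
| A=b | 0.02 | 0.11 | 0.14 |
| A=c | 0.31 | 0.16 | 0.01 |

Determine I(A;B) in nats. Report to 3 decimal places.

0.367 nats

Marginals: p(A) = (0.2500, 0.2700, 0.4800), p(B) = (0.3600, 0.2800, 0.3600).
I(A;B) = H(A) + H(B) − H(A,B).
H(A) = 1.0524, H(B) = 1.0920, H(A,B) = 1.7776.
I(A;B) = 1.0524 + 1.0920 − 1.7776 = 0.367 nats.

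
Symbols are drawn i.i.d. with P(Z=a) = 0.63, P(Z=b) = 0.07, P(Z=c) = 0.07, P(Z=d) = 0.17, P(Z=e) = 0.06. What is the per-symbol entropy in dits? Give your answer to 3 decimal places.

0.492 dits

H(Z) = −Σ p·log₁₀ p.
  −(0.63)·log₁₀(0.63) = 0.1264
  −(0.07)·log₁₀(0.07) = 0.0808
  −(0.07)·log₁₀(0.07) = 0.0808
  −(0.17)·log₁₀(0.17) = 0.1308
  −(0.06)·log₁₀(0.06) = 0.0733
Sum: 0.1264 + 0.0808 + 0.0808 + 0.1308 + 0.0733 = 0.492 dits.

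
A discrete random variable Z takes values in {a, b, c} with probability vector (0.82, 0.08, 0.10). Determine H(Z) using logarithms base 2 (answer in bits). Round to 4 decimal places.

0.8585 bits

H(Z) = −Σ p·log₂ p.
  −(0.82)·log₂(0.82) = 0.23477
  −(0.08)·log₂(0.08) = 0.29151
  −(0.10)·log₂(0.10) = 0.33219
Sum: 0.23477 + 0.29151 + 0.33219 = 0.8585 bits.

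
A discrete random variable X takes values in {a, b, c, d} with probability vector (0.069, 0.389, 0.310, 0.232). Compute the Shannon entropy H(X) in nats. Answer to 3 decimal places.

H(X) = −Σ p·ln p.
  −(0.069)·ln(0.069) = 0.1845
  −(0.389)·ln(0.389) = 0.3673
  −(0.310)·ln(0.310) = 0.3631
  −(0.232)·ln(0.232) = 0.3390
Sum: 0.1845 + 0.3673 + 0.3631 + 0.3390 = 1.254 nats.

1.254 nats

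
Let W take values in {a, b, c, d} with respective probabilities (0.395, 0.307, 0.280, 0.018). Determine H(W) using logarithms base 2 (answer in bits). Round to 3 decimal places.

H(W) = −Σ p·log₂ p.
  −(0.395)·log₂(0.395) = 0.5293
  −(0.307)·log₂(0.307) = 0.5230
  −(0.280)·log₂(0.280) = 0.5142
  −(0.018)·log₂(0.018) = 0.1043
Sum: 0.5293 + 0.5230 + 0.5142 + 0.1043 = 1.671 bits.

1.671 bits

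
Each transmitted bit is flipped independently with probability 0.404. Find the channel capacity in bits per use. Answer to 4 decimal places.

0.0268 bits

Binary symmetric channel: C = 1 − h₂(ε) where h₂ is the binary entropy function.
h₂(0.404) = −0.404·log₂0.404 − 0.596·log₂0.596 = 0.9732.
C = 1 − 0.9732 = 0.0268 bits per channel use.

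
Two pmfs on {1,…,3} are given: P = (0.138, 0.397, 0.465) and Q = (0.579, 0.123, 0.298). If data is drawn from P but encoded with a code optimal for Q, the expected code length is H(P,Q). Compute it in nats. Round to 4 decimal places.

H(P,Q) = −Σ p·ln q.
  −0.138·ln(0.579) = 0.07541
  −0.397·ln(0.123) = 0.83194
  −0.465·ln(0.298) = 0.56296
H(P,Q) = 1.4703 nats.

1.4703 nats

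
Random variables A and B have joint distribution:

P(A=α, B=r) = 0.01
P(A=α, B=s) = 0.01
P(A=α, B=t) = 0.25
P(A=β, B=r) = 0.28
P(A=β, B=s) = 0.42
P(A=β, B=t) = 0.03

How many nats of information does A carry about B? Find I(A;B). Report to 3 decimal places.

Marginals: p(A) = (0.2700, 0.7300), p(B) = (0.2900, 0.4300, 0.2800).
I(A;B) = H(A) + H(B) − H(A,B).
H(A) = 0.5833, H(B) = 1.0783, H(A,B) = 1.2647.
I(A;B) = 0.5833 + 1.0783 − 1.2647 = 0.397 nats.

0.397 nats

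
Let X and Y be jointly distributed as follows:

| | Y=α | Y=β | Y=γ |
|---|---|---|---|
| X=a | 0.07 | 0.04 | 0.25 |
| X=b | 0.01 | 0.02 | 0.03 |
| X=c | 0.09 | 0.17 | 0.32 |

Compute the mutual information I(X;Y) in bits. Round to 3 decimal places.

Marginals: p(X) = (0.3600, 0.0600, 0.5800), p(Y) = (0.1700, 0.2300, 0.6000).
I(X;Y) = Σ p(x,y)·log₂[p(x,y)/(p(x)p(y))].
  (a,α): 0.07·log₂(1.1438) = 0.0136
  (a,β): 0.04·log₂(0.4831) = -0.0420
  (a,γ): 0.25·log₂(1.1574) = 0.0527
  (b,α): 0.01·log₂(0.9804) = -0.0003
  (b,β): 0.02·log₂(1.4493) = 0.0107
  (b,γ): 0.03·log₂(0.8333) = -0.0079
  (c,α): 0.09·log₂(0.9128) = -0.0118
  (c,β): 0.17·log₂(1.2744) = 0.0595
  (c,γ): 0.32·log₂(0.9195) = -0.0387
Sum = 0.036 bits.

0.036 bits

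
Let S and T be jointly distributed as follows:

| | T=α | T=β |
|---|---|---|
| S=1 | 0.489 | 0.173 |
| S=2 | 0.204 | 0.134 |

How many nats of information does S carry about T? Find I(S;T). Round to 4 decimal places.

0.0094 nats

Marginals: p(S) = (0.6620, 0.3380), p(T) = (0.6930, 0.3070).
I(S;T) = H(S) + H(T) − H(S,T).
H(S) = 0.6397, H(T) = 0.6167, H(S,T) = 1.2470.
I(S;T) = 0.6397 + 0.6167 − 1.2470 = 0.0094 nats.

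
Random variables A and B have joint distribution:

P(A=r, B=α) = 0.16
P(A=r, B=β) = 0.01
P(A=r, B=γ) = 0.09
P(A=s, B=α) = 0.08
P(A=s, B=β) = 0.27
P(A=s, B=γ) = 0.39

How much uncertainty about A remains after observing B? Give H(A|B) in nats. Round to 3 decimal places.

0.428 nats

Marginals: p(A) = (0.2600, 0.7400), p(B) = (0.2400, 0.2800, 0.4800).
H(A|B) = Σ p(B) · H(A|B=·).
  B=α: p=0.2400, H(A|B=α) = 0.6365
  B=β: p=0.2800, H(A|B=β) = 0.1541
  B=γ: p=0.4800, H(A|B=γ) = 0.4826
Weighted sum = 0.428 nats.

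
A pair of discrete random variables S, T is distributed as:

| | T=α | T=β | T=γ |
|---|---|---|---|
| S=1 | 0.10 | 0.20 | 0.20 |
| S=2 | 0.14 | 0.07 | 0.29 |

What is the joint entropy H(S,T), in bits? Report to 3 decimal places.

2.445 bits

H(S,T) = −Σ p(x,y)·log₂ p(x,y) over all 6 cells.
  cell (1,α): −0.10·log₂0.10 = 0.3322
  cell (1,β): −0.20·log₂0.20 = 0.4644
  cell (1,γ): −0.20·log₂0.20 = 0.4644
  cell (2,α): −0.14·log₂0.14 = 0.3971
  cell (2,β): −0.07·log₂0.07 = 0.2686
  cell (2,γ): −0.29·log₂0.29 = 0.5179
Sum = 2.445 bits.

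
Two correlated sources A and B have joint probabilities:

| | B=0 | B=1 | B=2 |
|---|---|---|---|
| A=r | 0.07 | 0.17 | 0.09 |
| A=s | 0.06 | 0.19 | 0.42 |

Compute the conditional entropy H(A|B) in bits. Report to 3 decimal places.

0.832 bits

Chain rule: H(A|B) = H(A,B) − H(B).
Marginals: p(A) = (0.3300, 0.6700), p(B) = (0.1300, 0.3600, 0.5100).
H(A,B) = 2.2402 bits; H(B) = 1.4087 bits.
H(A|B) = 2.2402 − 1.4087 = 0.832 bits.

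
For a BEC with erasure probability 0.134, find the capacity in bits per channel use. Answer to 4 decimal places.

0.8660 bits

Binary erasure channel: capacity C = 1 − ε.
C = 1 − 0.134 = 0.8660 bits per channel use.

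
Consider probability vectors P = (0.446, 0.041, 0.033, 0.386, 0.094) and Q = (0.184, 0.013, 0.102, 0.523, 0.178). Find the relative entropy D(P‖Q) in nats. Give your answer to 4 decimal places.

D(P‖Q) = Σ p·ln(p/q).
  0.446·ln(0.446/0.184) = 0.39488
  0.041·ln(0.041/0.013) = 0.04709
  0.033·ln(0.033/0.102) = -0.03724
  0.386·ln(0.386/0.523) = -0.11725
  0.094·ln(0.094/0.178) = -0.06002
D(P‖Q) = 0.2275 nats.

0.2275 nats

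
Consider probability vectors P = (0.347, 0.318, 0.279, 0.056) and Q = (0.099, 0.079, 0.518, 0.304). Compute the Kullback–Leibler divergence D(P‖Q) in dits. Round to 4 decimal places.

D(P‖Q) = Σ p·log₁₀(p/q).
  0.347·log₁₀(0.347/0.099) = 0.18901
  0.318·log₁₀(0.318/0.079) = 0.19233
  0.279·log₁₀(0.279/0.518) = -0.07497
  0.056·log₁₀(0.056/0.304) = -0.04114
D(P‖Q) = 0.2652 dits.

0.2652 dits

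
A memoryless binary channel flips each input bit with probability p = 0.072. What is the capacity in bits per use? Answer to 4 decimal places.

0.6267 bits

Binary symmetric channel: C = 1 − h₂(ε) where h₂ is the binary entropy function.
h₂(0.072) = −0.072·log₂0.072 − 0.928·log₂0.928 = 0.3733.
C = 1 − 0.3733 = 0.6267 bits per channel use.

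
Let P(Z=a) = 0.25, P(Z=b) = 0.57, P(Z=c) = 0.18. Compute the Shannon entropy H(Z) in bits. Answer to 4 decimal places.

H(Z) = −Σ p·log₂ p.
  −(0.25)·log₂(0.25) = 0.50000
  −(0.57)·log₂(0.57) = 0.46225
  −(0.18)·log₂(0.18) = 0.44531
Sum: 0.50000 + 0.46225 + 0.44531 = 1.4076 bits.

1.4076 bits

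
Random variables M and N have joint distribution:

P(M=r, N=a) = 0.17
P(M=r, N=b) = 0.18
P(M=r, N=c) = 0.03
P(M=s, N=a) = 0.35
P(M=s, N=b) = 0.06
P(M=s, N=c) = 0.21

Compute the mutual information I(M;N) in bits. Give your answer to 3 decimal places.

0.159 bits

Marginals: p(M) = (0.3800, 0.6200), p(N) = (0.5200, 0.2400, 0.2400).
I(M;N) = H(M) + H(N) − H(M,N).
H(M) = 0.9580, H(N) = 1.4788, H(M,N) = 2.2781.
I(M;N) = 0.9580 + 1.4788 − 2.2781 = 0.159 bits.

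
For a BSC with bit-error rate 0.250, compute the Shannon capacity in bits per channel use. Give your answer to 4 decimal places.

0.1887 bits

Binary symmetric channel: C = 1 − h₂(ε) where h₂ is the binary entropy function.
h₂(0.250) = −0.250·log₂0.250 − 0.750·log₂0.750 = 0.8113.
C = 1 − 0.8113 = 0.1887 bits per channel use.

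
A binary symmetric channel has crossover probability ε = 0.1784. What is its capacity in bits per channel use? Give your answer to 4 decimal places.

0.3234 bits

Binary symmetric channel: C = 1 − h₂(ε) where h₂ is the binary entropy function.
h₂(0.1784) = −0.1784·log₂0.1784 − 0.8216·log₂0.8216 = 0.6766.
C = 1 − 0.6766 = 0.3234 bits per channel use.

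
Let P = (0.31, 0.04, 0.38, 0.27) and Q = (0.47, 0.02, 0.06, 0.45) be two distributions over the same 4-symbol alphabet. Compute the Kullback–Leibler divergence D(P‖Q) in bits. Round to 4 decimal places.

0.6668 bits

D(P‖Q) = Σ p·log₂(p/q).
  0.31·log₂(0.31/0.47) = -0.18612
  0.04·log₂(0.04/0.02) = 0.04000
  0.38·log₂(0.38/0.06) = 1.01193
  0.27·log₂(0.27/0.45) = -0.19898
D(P‖Q) = 0.6668 bits.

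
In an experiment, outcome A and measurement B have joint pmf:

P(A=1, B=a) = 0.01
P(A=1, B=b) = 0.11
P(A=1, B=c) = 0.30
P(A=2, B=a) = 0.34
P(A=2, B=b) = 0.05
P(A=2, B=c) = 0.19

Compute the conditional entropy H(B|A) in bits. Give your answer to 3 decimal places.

1.157 bits

Chain rule: H(B|A) = H(A,B) − H(A).
Marginals: p(A) = (0.4200, 0.5800), p(B) = (0.3500, 0.1600, 0.4900).
H(A,B) = 2.1383 bits; H(A) = 0.9815 bits.
H(B|A) = 2.1383 − 0.9815 = 1.157 bits.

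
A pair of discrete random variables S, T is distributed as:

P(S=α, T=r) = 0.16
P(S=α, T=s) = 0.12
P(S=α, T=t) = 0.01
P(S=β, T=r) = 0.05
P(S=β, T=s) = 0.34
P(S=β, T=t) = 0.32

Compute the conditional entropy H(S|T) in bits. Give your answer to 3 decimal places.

0.612 bits

Chain rule: H(S|T) = H(S,T) − H(T).
Marginals: p(S) = (0.2900, 0.7100), p(T) = (0.2100, 0.4600, 0.3300).
H(S,T) = 2.1278 bits; H(T) = 1.5160 bits.
H(S|T) = 2.1278 − 1.5160 = 0.612 bits.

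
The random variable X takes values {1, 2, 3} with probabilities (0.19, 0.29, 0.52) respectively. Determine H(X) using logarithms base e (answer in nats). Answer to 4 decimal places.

H(X) = −Σ p·ln p.
  −(0.19)·ln(0.19) = 0.31554
  −(0.29)·ln(0.29) = 0.35898
  −(0.52)·ln(0.52) = 0.34004
Sum: 0.31554 + 0.35898 + 0.34004 = 1.0146 nats.

1.0146 nats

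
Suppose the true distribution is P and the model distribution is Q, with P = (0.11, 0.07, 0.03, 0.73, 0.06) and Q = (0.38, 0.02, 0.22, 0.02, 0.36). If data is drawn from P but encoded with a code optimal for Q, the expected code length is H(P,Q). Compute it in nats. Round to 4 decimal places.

H(P,Q) = −Σ p·ln q.
  −0.11·ln(0.38) = 0.10643
  −0.07·ln(0.02) = 0.27384
  −0.03·ln(0.22) = 0.04542
  −0.73·ln(0.02) = 2.85578
  −0.06·ln(0.36) = 0.06130
H(P,Q) = 3.3428 nats.

3.3428 nats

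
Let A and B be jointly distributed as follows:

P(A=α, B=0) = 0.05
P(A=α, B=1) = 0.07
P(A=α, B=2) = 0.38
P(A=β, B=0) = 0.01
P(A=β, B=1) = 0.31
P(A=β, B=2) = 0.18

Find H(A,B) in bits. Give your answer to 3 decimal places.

2.051 bits

H(A,B) = −Σ p(x,y)·log₂ p(x,y) over all 6 cells.
  cell (α,0): −0.05·log₂0.05 = 0.2161
  cell (α,1): −0.07·log₂0.07 = 0.2686
  cell (α,2): −0.38·log₂0.38 = 0.5305
  cell (β,0): −0.01·log₂0.01 = 0.0664
  cell (β,1): −0.31·log₂0.31 = 0.5238
  cell (β,2): −0.18·log₂0.18 = 0.4453
Sum = 2.051 bits.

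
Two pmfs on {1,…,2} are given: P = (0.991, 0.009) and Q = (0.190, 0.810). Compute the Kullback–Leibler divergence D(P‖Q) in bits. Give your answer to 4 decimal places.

2.3030 bits

D(P‖Q) = Σ p·log₂(p/q).
  0.991·log₂(0.991/0.190) = 2.36144
  0.009·log₂(0.009/0.810) = -0.05843
D(P‖Q) = 2.3030 bits.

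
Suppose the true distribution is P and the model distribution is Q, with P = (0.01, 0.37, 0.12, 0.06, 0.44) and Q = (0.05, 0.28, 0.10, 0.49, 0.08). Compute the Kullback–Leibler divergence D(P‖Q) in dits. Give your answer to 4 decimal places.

0.3183 dits

D(P‖Q) = Σ p·log₁₀(p/q).
  0.01·log₁₀(0.01/0.05) = -0.00699
  0.37·log₁₀(0.37/0.28) = 0.04479
  0.12·log₁₀(0.12/0.10) = 0.00950
  0.06·log₁₀(0.06/0.49) = -0.05472
  0.44·log₁₀(0.44/0.08) = 0.32576
D(P‖Q) = 0.3183 dits.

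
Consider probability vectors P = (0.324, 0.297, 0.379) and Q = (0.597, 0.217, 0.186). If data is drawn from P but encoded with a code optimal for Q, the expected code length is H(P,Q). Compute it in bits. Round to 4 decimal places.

H(P,Q) = −Σ p·log₂ q.
  −0.324·log₂(0.597) = 0.24112
  −0.297·log₂(0.217) = 0.65466
  −0.379·log₂(0.186) = 0.91969
H(P,Q) = 1.8155 bits.

1.8155 bits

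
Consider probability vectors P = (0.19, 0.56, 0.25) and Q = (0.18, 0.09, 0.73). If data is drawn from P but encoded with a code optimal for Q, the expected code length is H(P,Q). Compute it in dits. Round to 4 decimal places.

H(P,Q) = −Σ p·log₁₀ q.
  −0.19·log₁₀(0.18) = 0.14150
  −0.56·log₁₀(0.09) = 0.58562
  −0.25·log₁₀(0.73) = 0.03417
H(P,Q) = 0.7613 dits.

0.7613 dits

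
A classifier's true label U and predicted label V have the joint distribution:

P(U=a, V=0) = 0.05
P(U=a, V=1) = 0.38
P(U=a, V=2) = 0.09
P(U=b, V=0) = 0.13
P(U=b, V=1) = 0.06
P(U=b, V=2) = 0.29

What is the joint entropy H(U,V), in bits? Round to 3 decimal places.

2.203 bits

H(U,V) = −Σ p(x,y)·log₂ p(x,y) over all 6 cells.
  cell (a,0): −0.05·log₂0.05 = 0.2161
  cell (a,1): −0.38·log₂0.38 = 0.5305
  cell (a,2): −0.09·log₂0.09 = 0.3127
  cell (b,0): −0.13·log₂0.13 = 0.3826
  cell (b,1): −0.06·log₂0.06 = 0.2435
  cell (b,2): −0.29·log₂0.29 = 0.5179
Sum = 2.203 bits.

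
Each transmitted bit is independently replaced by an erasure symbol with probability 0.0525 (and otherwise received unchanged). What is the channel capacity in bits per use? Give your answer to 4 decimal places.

Binary erasure channel: capacity C = 1 − ε.
C = 1 − 0.0525 = 0.9475 bits per channel use.

0.9475 bits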